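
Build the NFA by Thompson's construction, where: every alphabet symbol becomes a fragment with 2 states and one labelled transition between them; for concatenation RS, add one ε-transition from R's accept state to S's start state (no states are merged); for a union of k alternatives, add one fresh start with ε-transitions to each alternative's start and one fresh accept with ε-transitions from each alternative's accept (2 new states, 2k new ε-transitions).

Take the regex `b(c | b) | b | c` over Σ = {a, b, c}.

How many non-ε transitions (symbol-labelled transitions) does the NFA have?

By structural recursion:
Each of the 5 symbol leaves contributes exactly 1 symbol transition.
  c | b — 2 symbol transitions
  b(c | b) — 3 symbol transitions
  b(c | b) | b | c — 5 symbol transitions

5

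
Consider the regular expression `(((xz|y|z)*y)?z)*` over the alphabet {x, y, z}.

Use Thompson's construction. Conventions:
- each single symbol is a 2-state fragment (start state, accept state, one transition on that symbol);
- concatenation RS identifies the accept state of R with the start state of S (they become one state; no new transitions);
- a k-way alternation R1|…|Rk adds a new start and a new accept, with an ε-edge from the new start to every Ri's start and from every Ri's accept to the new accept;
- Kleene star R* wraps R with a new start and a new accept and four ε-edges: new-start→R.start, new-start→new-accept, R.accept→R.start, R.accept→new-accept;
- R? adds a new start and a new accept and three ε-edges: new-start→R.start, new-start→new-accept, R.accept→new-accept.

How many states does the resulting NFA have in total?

17

Per subexpression:
Each of the 6 symbol leaves contributes a 2-state fragment.
  xz = 3 states
  xz|y|z = 9 states
  (xz|y|z)* = 11 states
  (xz|y|z)*y = 12 states
  ((xz|y|z)*y)? = 14 states
  ((xz|y|z)*y)?z = 15 states
  (((xz|y|z)*y)?z)* = 17 states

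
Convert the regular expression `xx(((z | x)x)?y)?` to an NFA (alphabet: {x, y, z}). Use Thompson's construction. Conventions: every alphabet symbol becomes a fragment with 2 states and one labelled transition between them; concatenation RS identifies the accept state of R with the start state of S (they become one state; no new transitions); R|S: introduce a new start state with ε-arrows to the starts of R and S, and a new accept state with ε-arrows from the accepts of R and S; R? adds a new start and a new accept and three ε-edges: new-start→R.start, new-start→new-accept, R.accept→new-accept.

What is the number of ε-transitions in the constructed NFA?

10

Recursing over subexpressions:
Each of the 6 symbol leaves contributes 0 ε-transitions.
  z | x → 4 ε-transitions
  (z | x)x → 4 ε-transitions
  ((z | x)x)? → 7 ε-transitions
  ((z | x)x)?y → 7 ε-transitions
  (((z | x)x)?y)? → 10 ε-transitions
  xx(((z | x)x)?y)? → 10 ε-transitions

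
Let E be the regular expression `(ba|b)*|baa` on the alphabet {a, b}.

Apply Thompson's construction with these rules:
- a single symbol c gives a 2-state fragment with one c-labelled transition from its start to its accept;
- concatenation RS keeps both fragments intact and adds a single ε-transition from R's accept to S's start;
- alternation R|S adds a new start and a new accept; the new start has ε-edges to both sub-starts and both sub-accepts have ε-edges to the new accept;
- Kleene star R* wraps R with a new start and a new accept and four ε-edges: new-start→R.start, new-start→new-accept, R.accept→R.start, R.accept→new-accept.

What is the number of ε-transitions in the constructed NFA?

Bottom-up over the parse tree:
Each of the 6 symbol leaves contributes 0 ε-transitions.
  ba : 1 ε-transition
  ba|b : 5 ε-transitions
  (ba|b)* : 9 ε-transitions
  baa : 2 ε-transitions
  (ba|b)*|baa : 15 ε-transitions

15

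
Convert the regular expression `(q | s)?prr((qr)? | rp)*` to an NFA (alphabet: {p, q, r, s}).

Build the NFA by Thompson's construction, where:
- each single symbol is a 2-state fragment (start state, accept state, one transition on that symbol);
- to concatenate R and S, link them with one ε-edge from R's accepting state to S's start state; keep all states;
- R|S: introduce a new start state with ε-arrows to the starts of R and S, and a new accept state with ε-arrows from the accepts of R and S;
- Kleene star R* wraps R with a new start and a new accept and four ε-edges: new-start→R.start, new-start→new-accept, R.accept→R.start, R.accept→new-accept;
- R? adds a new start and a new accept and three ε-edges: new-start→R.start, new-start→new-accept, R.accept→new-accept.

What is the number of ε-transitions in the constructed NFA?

24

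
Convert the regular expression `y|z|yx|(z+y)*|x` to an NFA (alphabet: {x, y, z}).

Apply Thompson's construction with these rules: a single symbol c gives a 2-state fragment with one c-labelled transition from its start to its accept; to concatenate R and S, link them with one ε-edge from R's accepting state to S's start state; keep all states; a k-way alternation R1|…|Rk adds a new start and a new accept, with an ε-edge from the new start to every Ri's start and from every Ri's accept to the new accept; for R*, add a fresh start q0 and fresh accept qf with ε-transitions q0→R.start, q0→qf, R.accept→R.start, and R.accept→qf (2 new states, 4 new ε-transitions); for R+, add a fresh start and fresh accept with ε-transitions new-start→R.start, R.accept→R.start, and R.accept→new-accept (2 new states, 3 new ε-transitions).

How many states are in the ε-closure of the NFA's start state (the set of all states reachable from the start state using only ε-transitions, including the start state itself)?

Let C(F) = |ε-closure(F.start)| within fragment F, and note whether F accepts ε. Symbol fragments have C = 1 and do not accept ε. Then:
  yx — same as the first factor's closure: |closure| = 1
  z+ — |closure| = 1 + 1 = 2 (the body doesn't accept ε, so the new accept is not reached)
  z+y — |closure| equals the left operand's closure size = 2 (its accept is not ε-reachable, so the closure stops there)
  (z+y)* — the star's fresh start ε-reaches both the body's start and the fresh accept: |closure| = 2 + 2 = 4
  y|z|yx|(z+y)*|x — |closure| = 1 (new start) + (1 + 1 + 1 + 4 + 1) + 1 (new accept, since some branch ε-reaches its own accept) = 10

10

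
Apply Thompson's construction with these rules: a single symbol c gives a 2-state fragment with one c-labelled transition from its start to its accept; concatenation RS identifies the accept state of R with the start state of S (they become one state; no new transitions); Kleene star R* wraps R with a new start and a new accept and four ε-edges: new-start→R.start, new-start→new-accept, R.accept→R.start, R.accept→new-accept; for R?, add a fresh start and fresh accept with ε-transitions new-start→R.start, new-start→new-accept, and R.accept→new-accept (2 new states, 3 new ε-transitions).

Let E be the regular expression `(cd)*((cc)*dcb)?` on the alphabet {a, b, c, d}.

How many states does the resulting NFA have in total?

14

Recursing over subexpressions:
Each of the 7 symbol leaves contributes a 2-state fragment.
  cd : 3 states
  (cd)* : 5 states
  cc : 3 states
  (cc)* : 5 states
  (cc)*dcb : 8 states
  ((cc)*dcb)? : 10 states
  (cd)*((cc)*dcb)? : 14 states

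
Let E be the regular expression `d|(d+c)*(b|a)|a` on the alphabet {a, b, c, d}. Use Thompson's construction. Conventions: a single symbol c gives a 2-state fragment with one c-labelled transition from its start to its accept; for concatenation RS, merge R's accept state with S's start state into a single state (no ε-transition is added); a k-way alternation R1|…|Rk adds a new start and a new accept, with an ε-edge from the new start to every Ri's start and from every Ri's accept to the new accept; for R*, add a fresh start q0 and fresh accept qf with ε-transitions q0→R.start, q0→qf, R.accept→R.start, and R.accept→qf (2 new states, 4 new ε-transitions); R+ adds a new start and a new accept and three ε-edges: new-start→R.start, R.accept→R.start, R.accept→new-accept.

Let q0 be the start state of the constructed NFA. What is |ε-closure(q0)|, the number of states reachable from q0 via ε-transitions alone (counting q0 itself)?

9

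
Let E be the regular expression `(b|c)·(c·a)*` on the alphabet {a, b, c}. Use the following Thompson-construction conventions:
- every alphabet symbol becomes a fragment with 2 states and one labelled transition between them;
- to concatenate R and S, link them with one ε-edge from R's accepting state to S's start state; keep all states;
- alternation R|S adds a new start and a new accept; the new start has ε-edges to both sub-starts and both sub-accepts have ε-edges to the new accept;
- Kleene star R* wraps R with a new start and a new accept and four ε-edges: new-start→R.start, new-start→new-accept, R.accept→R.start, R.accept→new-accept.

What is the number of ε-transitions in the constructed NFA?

10

By structural recursion:
Each of the 4 symbol leaves contributes 0 ε-transitions.
  b|c = 4 ε-transitions
  c·a = 1 ε-transition
  (c·a)* = 5 ε-transitions
  (b|c)·(c·a)* = 10 ε-transitions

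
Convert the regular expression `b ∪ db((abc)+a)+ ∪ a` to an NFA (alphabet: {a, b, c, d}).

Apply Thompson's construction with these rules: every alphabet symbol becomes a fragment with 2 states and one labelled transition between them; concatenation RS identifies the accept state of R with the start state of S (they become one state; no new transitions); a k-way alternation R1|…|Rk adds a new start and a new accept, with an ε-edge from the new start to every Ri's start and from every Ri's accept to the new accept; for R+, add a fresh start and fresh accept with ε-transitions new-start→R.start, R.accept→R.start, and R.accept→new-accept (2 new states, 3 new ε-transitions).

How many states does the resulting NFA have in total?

17

Bottom-up over the parse tree:
Each of the 8 symbol leaves contributes a 2-state fragment.
  abc : 4 states
  (abc)+ : 6 states
  (abc)+a : 7 states
  ((abc)+a)+ : 9 states
  db((abc)+a)+ : 11 states
  b ∪ db((abc)+a)+ ∪ a : 17 states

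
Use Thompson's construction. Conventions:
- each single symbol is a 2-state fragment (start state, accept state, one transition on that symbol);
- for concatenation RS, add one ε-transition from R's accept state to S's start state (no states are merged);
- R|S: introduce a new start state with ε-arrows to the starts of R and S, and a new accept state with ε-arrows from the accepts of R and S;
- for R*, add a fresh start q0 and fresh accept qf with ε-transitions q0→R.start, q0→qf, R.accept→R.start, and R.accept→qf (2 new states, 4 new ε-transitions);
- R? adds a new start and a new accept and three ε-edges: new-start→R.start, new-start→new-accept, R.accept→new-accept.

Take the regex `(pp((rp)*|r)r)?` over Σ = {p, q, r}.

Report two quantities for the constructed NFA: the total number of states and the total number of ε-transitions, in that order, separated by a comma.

By structural recursion:
Each of the 6 symbol leaves contributes 2 states and 0 ε-transitions.
  rp = 4 states, 1 ε-transition
  (rp)* = 6 states, 5 ε-transitions
  (rp)*|r = 10 states, 9 ε-transitions
  pp((rp)*|r)r = 16 states, 12 ε-transitions
  (pp((rp)*|r)r)? = 18 states, 15 ε-transitions

18, 15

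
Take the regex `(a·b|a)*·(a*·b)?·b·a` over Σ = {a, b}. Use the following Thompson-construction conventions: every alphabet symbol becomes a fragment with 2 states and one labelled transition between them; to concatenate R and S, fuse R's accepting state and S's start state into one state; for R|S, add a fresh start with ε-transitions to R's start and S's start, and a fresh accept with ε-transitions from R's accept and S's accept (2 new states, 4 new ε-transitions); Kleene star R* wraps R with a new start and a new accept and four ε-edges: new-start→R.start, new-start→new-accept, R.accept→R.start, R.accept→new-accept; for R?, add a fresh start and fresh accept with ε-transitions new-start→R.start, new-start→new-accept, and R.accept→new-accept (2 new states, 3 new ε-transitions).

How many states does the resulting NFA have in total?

17

By structural recursion:
Each of the 7 symbol leaves contributes a 2-state fragment.
  a·b = 3 states
  a·b|a = 7 states
  (a·b|a)* = 9 states
  a* = 4 states
  a*·b = 5 states
  (a*·b)? = 7 states
  (a·b|a)*·(a*·b)?·b·a = 17 states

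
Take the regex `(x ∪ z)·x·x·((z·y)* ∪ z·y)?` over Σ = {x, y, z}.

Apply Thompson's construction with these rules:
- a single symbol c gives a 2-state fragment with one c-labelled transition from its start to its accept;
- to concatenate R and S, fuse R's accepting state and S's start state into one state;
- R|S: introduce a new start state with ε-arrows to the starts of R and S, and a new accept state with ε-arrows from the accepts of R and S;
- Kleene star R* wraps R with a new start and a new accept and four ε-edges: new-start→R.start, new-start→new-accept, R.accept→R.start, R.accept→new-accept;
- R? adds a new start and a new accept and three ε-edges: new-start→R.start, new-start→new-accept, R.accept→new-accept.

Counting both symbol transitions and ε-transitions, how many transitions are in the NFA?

Per subexpression:
Each of the 8 symbol leaves contributes 1 transition (1 symbol, 0 ε).
  x ∪ z : 6 transitions (2 symbol, 4 ε)
  z·y : 2 transitions (2 symbol, 0 ε)
  (z·y)* : 6 transitions (2 symbol, 4 ε)
  z·y : 2 transitions (2 symbol, 0 ε)
  (z·y)* ∪ z·y : 12 transitions (4 symbol, 8 ε)
  ((z·y)* ∪ z·y)? : 15 transitions (4 symbol, 11 ε)
  (x ∪ z)·x·x·((z·y)* ∪ z·y)? : 23 transitions (8 symbol, 15 ε)

23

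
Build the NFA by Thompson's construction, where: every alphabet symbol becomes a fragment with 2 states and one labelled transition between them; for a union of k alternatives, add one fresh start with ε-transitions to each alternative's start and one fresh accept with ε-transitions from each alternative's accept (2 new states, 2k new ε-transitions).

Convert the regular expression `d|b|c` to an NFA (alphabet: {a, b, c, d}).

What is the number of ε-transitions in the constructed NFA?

6

Per subexpression:
Each of the 3 symbol leaves contributes 0 ε-transitions.
  d|b|c : 6 ε-transitions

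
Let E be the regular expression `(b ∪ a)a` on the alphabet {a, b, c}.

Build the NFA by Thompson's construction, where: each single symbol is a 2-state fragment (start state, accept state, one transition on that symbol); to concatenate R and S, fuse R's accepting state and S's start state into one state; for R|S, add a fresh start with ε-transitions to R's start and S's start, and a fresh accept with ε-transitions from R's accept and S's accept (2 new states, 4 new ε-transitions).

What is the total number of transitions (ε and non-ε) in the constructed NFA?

Per subexpression:
Each of the 3 symbol leaves contributes 1 transition (1 symbol, 0 ε).
  b ∪ a : 6 transitions (2 symbol, 4 ε)
  (b ∪ a)a : 7 transitions (3 symbol, 4 ε)

7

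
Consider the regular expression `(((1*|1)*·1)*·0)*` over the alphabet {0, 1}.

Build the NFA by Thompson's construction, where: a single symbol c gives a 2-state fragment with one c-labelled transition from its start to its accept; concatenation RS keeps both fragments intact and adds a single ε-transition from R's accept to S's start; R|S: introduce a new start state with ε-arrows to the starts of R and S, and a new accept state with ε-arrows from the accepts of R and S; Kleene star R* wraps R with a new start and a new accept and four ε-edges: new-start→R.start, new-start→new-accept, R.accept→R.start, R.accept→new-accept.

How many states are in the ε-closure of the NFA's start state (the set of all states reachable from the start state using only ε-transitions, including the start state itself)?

14

Compute the ε-closure size of each fragment's start state recursively; a symbol fragment's start has no outgoing ε-edge, so its closure is just itself (size 1).
  1* — the star's fresh start ε-reaches both the body's start and the fresh accept: |ε-closure| = 2 + 1 = 3
  1*|1 — new start ε-reaches every alternative's start; at least one alternative accepts ε, so the union's new accept is reached too: |ε-closure| = 1 + 3 + 1 + 1 = 6
  (1*|1)* — the star's fresh start ε-reaches both the body's start and the fresh accept: |ε-closure| = 2 + 6 = 8
  (1*|1)*·1 — the left operand accepts ε, so the closure extends into the next operand (via the concat ε-link); |ε-closure| = 8 + 1 = 9
  ((1*|1)*·1)* — the star's fresh start ε-reaches both the body's start and the fresh accept: |ε-closure| = 2 + 9 = 11
  ((1*|1)*·1)*·0 — the left operand accepts ε, so the closure extends into the next operand (via the concat ε-link); |ε-closure| = 11 + 1 = 12
  (((1*|1)*·1)*·0)* — the star's fresh start ε-reaches both the body's start and the fresh accept: |ε-closure| = 2 + 12 = 14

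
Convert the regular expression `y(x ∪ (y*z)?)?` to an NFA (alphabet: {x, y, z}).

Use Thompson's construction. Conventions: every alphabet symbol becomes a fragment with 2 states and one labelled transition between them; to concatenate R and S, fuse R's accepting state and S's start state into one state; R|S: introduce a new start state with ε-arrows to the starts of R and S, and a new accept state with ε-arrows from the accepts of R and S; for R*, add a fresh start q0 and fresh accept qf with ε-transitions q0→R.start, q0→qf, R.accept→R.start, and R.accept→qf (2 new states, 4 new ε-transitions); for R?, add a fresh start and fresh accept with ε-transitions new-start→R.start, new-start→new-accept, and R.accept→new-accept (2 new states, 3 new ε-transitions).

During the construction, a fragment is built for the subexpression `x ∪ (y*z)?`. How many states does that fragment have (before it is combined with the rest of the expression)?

11

Fragment for `x ∪ (y*z)?`:
Each of the 3 symbol leaves contributes a 2-state fragment.
  y* — 4 states
  y*z — 5 states
  (y*z)? — 7 states
  x ∪ (y*z)? — 11 states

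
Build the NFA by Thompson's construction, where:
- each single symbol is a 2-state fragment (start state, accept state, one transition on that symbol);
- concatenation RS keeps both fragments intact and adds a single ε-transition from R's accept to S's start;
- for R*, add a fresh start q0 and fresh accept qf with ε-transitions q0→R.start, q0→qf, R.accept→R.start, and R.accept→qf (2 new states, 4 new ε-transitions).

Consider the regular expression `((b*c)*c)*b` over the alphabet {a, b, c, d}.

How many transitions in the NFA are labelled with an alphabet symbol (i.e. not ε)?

4

Recursing over subexpressions:
Each of the 4 symbol leaves contributes exactly 1 symbol transition.
  b* = 1 symbol transition
  b*c = 2 symbol transitions
  (b*c)* = 2 symbol transitions
  (b*c)*c = 3 symbol transitions
  ((b*c)*c)* = 3 symbol transitions
  ((b*c)*c)*b = 4 symbol transitions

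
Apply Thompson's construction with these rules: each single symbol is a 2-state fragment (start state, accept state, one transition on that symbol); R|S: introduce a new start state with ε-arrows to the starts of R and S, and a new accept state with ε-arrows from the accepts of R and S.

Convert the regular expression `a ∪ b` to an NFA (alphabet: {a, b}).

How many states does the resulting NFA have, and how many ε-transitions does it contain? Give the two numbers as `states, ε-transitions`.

Building bottom-up:
Each of the 2 symbol leaves contributes 2 states and 0 ε-transitions.
  a ∪ b → 6 states, 4 ε-transitions

6, 4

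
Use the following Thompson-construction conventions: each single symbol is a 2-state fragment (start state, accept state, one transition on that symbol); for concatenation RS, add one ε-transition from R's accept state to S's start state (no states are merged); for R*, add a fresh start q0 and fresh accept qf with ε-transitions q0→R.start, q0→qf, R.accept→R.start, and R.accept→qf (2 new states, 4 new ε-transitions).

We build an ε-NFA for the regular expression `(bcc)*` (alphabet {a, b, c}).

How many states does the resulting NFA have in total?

8

Bottom-up over the parse tree:
Each of the 3 symbol leaves contributes a 2-state fragment.
  bcc → 6 states
  (bcc)* → 8 states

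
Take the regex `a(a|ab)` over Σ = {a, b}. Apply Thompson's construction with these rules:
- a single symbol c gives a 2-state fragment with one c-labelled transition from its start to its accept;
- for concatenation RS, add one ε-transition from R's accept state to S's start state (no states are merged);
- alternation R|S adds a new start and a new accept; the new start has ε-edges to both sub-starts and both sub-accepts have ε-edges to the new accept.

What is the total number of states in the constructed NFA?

10

By structural recursion:
Each of the 4 symbol leaves contributes a 2-state fragment.
  ab = 4 states
  a|ab = 8 states
  a(a|ab) = 10 states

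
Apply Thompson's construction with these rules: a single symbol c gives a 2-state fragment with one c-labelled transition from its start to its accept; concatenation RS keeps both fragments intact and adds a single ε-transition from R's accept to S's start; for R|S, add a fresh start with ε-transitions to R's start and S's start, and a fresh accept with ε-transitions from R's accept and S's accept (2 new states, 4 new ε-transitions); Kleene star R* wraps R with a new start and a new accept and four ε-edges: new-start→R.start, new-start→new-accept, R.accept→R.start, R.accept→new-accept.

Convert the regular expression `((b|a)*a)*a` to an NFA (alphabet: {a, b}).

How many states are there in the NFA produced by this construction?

14

By structural recursion:
Each of the 4 symbol leaves contributes a 2-state fragment.
  b|a : 6 states
  (b|a)* : 8 states
  (b|a)*a : 10 states
  ((b|a)*a)* : 12 states
  ((b|a)*a)*a : 14 states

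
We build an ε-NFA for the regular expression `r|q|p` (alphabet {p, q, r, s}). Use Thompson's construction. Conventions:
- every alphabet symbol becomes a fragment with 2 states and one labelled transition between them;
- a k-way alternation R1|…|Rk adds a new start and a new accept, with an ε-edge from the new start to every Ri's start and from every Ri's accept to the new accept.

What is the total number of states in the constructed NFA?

8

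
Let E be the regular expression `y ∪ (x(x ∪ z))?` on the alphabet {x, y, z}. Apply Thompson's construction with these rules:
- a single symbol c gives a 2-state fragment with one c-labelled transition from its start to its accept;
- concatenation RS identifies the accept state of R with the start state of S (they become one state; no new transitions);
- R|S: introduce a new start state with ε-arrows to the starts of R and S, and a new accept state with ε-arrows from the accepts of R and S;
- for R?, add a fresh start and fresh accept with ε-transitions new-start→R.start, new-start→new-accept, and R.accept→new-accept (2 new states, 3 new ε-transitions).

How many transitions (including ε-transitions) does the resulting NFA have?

15

Per subexpression:
Each of the 4 symbol leaves contributes 1 transition (1 symbol, 0 ε).
  x ∪ z → 6 transitions (2 symbol, 4 ε)
  x(x ∪ z) → 7 transitions (3 symbol, 4 ε)
  (x(x ∪ z))? → 10 transitions (3 symbol, 7 ε)
  y ∪ (x(x ∪ z))? → 15 transitions (4 symbol, 11 ε)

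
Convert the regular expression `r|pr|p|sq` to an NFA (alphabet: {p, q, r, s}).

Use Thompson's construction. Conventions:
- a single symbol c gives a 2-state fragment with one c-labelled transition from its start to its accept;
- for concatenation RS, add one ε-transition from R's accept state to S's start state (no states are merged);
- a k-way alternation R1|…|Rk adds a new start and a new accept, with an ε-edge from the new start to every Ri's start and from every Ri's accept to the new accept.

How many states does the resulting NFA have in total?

Recursing over subexpressions:
Each of the 6 symbol leaves contributes a 2-state fragment.
  pr → 4 states
  sq → 4 states
  r|pr|p|sq → 14 states

14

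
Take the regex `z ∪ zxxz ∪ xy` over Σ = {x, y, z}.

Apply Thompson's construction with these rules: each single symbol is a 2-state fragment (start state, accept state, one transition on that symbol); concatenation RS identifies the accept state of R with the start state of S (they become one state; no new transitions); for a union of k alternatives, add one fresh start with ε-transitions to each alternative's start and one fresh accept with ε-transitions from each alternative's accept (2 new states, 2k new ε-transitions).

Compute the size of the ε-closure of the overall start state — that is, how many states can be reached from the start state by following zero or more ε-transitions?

4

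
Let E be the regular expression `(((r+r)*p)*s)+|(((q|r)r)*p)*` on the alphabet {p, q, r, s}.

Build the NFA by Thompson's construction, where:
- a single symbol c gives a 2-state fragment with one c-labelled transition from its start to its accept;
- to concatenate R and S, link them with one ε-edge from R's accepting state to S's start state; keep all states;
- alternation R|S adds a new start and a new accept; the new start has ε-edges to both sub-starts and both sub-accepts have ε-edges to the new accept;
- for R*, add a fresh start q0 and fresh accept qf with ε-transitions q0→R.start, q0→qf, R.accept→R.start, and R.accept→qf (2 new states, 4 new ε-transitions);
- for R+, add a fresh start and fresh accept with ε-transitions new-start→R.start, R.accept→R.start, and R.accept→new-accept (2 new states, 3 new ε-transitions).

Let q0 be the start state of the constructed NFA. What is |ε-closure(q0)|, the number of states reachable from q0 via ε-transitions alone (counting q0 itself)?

Work bottom-up. For each fragment F, track |ε-closure(F.start)| and whether F's accept lies in that closure (i.e. whether F accepts ε). A single-symbol fragment has closure size 1 and does not accept ε.
  r+ → C = 1 + 1 = 2 (the body doesn't accept ε, so the new accept is not reached)
  r+r → C equals the left operand's closure size = 2 (its accept is not ε-reachable, so the closure stops there)
  (r+r)* → the star's fresh start ε-reaches both the body's start and the fresh accept: C = 2 + 2 = 4
  (r+r)*p → the left operand accepts ε, so the closure extends into the next operand (via the concat ε-link); C = 4 + 1 = 5
  ((r+r)*p)* → new start has ε-edges to the inner start and to the new accept, so C = 2 + 5 = 7
  ((r+r)*p)*s → the left operand accepts ε, so the closure extends into the next operand (via the concat ε-link); C = 7 + 1 = 8
  (((r+r)*p)*s)+ → new start ε-reaches only the body's start; the new accept needs a symbol first: C = 1 + 8 = 9
  q|r → new start ε-reaches every alternative's start; none of them accept ε, so the new accept is not reached: C = 1 + 1 + 1 = 3
  (q|r)r → same as the first factor's closure: C = 3
  ((q|r)r)* → new start has ε-edges to the inner start and to the new accept, so C = 2 + 3 = 5
  ((q|r)r)*p → C = 5 + 1 = 6 (closure spills across the concat boundary because the left factor accepts ε)
  (((q|r)r)*p)* → C = 1 (new start) + 6 (body) + 1 (new accept) = 8
  (((r+r)*p)*s)+|(((q|r)r)*p)* → C = 1 (new start) + (9 + 8) + 1 (new accept, since some branch ε-reaches its own accept) = 19

19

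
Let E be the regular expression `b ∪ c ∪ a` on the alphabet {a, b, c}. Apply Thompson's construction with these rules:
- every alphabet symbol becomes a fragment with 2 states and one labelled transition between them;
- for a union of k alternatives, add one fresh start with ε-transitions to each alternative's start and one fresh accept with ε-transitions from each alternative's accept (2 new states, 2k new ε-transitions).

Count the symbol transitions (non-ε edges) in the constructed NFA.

Recursing over subexpressions:
Each of the 3 symbol leaves contributes exactly 1 symbol transition.
  b ∪ c ∪ a = 3 symbol transitions

3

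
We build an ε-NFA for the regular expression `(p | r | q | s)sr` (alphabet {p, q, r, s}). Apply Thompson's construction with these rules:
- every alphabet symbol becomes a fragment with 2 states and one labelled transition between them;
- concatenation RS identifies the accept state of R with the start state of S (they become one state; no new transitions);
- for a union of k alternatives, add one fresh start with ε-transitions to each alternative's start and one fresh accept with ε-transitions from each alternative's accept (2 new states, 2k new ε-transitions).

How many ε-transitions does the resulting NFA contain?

8

Per subexpression:
Each of the 6 symbol leaves contributes 0 ε-transitions.
  p | r | q | s → 8 ε-transitions
  (p | r | q | s)sr → 8 ε-transitions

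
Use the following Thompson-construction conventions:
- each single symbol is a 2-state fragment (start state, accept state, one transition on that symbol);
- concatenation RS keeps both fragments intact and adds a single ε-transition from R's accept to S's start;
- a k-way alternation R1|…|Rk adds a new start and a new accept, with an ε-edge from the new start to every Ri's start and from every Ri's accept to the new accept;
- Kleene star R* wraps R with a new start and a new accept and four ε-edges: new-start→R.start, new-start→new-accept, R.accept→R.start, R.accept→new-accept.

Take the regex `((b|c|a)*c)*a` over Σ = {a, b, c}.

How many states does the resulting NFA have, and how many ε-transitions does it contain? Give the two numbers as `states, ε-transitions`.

Recursing over subexpressions:
Each of the 5 symbol leaves contributes 2 states and 0 ε-transitions.
  b|c|a — 8 states, 6 ε-transitions
  (b|c|a)* — 10 states, 10 ε-transitions
  (b|c|a)*c — 12 states, 11 ε-transitions
  ((b|c|a)*c)* — 14 states, 15 ε-transitions
  ((b|c|a)*c)*a — 16 states, 16 ε-transitions

16, 16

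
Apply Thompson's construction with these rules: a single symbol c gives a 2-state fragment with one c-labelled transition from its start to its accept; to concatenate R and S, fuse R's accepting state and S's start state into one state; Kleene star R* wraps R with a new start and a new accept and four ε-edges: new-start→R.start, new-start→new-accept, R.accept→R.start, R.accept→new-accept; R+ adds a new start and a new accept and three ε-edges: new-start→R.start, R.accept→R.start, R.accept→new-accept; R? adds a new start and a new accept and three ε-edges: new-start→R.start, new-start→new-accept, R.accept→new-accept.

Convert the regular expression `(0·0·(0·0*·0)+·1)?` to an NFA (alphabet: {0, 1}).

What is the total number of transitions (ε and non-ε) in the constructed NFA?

Bottom-up over the parse tree:
Each of the 6 symbol leaves contributes 1 transition (1 symbol, 0 ε).
  0* : 5 transitions (1 symbol, 4 ε)
  0·0*·0 : 7 transitions (3 symbol, 4 ε)
  (0·0*·0)+ : 10 transitions (3 symbol, 7 ε)
  0·0·(0·0*·0)+·1 : 13 transitions (6 symbol, 7 ε)
  (0·0·(0·0*·0)+·1)? : 16 transitions (6 symbol, 10 ε)

16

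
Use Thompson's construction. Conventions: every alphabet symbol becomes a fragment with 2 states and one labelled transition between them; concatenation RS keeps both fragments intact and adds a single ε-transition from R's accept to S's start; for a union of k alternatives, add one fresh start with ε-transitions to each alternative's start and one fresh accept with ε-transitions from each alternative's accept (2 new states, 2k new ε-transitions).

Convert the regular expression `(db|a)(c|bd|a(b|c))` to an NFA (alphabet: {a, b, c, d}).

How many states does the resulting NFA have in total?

24

By structural recursion:
Each of the 9 symbol leaves contributes a 2-state fragment.
  db = 4 states
  db|a = 8 states
  bd = 4 states
  b|c = 6 states
  a(b|c) = 8 states
  c|bd|a(b|c) = 16 states
  (db|a)(c|bd|a(b|c)) = 24 states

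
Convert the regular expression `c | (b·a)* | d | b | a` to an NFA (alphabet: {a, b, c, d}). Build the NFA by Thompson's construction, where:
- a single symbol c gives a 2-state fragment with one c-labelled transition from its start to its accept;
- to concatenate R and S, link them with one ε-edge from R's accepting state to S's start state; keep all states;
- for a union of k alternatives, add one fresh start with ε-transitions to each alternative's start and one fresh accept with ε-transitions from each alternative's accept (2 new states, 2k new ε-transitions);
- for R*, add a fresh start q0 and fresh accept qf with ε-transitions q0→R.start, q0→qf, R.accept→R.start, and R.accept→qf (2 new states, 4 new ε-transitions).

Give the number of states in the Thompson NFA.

By structural recursion:
Each of the 6 symbol leaves contributes a 2-state fragment.
  b·a : 4 states
  (b·a)* : 6 states
  c | (b·a)* | d | b | a : 16 states

16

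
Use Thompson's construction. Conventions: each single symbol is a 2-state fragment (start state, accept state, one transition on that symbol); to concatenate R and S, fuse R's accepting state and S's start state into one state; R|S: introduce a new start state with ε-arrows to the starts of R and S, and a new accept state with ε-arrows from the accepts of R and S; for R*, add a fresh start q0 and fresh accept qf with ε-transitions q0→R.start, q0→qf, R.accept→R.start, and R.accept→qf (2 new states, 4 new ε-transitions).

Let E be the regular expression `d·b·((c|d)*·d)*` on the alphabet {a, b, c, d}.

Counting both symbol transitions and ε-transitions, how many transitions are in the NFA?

17

Recursing over subexpressions:
Each of the 5 symbol leaves contributes 1 transition (1 symbol, 0 ε).
  c|d = 6 transitions (2 symbol, 4 ε)
  (c|d)* = 10 transitions (2 symbol, 8 ε)
  (c|d)*·d = 11 transitions (3 symbol, 8 ε)
  ((c|d)*·d)* = 15 transitions (3 symbol, 12 ε)
  d·b·((c|d)*·d)* = 17 transitions (5 symbol, 12 ε)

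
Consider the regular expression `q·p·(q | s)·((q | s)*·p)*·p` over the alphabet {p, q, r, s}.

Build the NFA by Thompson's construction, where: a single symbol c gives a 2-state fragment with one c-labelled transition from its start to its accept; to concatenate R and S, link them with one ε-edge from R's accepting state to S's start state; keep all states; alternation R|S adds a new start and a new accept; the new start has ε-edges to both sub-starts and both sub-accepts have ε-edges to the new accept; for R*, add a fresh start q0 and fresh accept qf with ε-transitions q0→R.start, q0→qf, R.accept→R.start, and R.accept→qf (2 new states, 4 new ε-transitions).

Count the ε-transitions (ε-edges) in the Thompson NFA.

Bottom-up over the parse tree:
Each of the 8 symbol leaves contributes 0 ε-transitions.
  q | s = 4 ε-transitions
  q | s = 4 ε-transitions
  (q | s)* = 8 ε-transitions
  (q | s)*·p = 9 ε-transitions
  ((q | s)*·p)* = 13 ε-transitions
  q·p·(q | s)·((q | s)*·p)*·p = 21 ε-transitions

21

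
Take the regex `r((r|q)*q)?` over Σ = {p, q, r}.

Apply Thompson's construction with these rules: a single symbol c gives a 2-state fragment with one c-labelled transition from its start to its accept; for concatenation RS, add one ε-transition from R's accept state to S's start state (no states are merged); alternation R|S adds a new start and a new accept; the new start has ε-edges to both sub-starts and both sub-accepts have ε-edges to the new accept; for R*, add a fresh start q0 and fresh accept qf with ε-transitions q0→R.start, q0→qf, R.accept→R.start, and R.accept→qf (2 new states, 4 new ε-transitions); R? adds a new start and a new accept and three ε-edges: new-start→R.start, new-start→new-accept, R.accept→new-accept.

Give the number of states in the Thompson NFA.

Recursing over subexpressions:
Each of the 4 symbol leaves contributes a 2-state fragment.
  r|q → 6 states
  (r|q)* → 8 states
  (r|q)*q → 10 states
  ((r|q)*q)? → 12 states
  r((r|q)*q)? → 14 states

14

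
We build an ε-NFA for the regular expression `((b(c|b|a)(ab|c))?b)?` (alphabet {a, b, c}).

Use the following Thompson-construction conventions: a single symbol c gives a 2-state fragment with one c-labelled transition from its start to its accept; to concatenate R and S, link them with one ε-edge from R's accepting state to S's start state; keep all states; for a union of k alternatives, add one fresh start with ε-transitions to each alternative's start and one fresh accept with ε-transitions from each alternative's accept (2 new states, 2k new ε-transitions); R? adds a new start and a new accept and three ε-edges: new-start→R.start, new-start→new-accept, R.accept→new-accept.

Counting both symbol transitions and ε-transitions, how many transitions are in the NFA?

28

Bottom-up over the parse tree:
Each of the 8 symbol leaves contributes 1 transition (1 symbol, 0 ε).
  c|b|a = 9 transitions (3 symbol, 6 ε)
  ab = 3 transitions (2 symbol, 1 ε)
  ab|c = 8 transitions (3 symbol, 5 ε)
  b(c|b|a)(ab|c) = 20 transitions (7 symbol, 13 ε)
  (b(c|b|a)(ab|c))? = 23 transitions (7 symbol, 16 ε)
  (b(c|b|a)(ab|c))?b = 25 transitions (8 symbol, 17 ε)
  ((b(c|b|a)(ab|c))?b)? = 28 transitions (8 symbol, 20 ε)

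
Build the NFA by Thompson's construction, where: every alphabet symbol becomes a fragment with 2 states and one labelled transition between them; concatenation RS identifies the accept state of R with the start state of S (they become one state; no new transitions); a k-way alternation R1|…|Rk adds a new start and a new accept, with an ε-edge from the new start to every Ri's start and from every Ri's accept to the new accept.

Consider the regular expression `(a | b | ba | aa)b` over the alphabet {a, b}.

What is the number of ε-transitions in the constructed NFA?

8

By structural recursion:
Each of the 7 symbol leaves contributes 0 ε-transitions.
  ba — 0 ε-transitions
  aa — 0 ε-transitions
  a | b | ba | aa — 8 ε-transitions
  (a | b | ba | aa)b — 8 ε-transitions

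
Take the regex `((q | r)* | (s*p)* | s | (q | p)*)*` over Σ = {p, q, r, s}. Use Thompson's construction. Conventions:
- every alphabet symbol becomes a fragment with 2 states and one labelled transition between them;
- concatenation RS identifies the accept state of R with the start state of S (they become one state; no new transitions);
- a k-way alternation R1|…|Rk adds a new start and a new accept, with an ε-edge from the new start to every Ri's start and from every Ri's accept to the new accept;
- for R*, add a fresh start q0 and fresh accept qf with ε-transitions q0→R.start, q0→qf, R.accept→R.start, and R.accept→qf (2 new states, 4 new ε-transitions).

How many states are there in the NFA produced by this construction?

Bottom-up over the parse tree:
Each of the 7 symbol leaves contributes a 2-state fragment.
  q | r = 6 states
  (q | r)* = 8 states
  s* = 4 states
  s*p = 5 states
  (s*p)* = 7 states
  q | p = 6 states
  (q | p)* = 8 states
  (q | r)* | (s*p)* | s | (q | p)* = 27 states
  ((q | r)* | (s*p)* | s | (q | p)*)* = 29 states

29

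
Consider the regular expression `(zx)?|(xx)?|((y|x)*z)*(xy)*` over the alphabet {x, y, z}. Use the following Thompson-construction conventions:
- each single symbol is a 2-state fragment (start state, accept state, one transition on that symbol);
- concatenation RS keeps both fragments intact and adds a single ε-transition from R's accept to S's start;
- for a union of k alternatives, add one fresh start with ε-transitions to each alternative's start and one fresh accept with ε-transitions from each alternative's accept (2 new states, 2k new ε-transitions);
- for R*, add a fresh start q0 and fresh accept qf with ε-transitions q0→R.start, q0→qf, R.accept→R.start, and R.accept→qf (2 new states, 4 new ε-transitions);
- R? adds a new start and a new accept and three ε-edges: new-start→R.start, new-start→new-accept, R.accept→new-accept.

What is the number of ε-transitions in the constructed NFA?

By structural recursion:
Each of the 9 symbol leaves contributes 0 ε-transitions.
  zx — 1 ε-transition
  (zx)? — 4 ε-transitions
  xx — 1 ε-transition
  (xx)? — 4 ε-transitions
  y|x — 4 ε-transitions
  (y|x)* — 8 ε-transitions
  (y|x)*z — 9 ε-transitions
  ((y|x)*z)* — 13 ε-transitions
  xy — 1 ε-transition
  (xy)* — 5 ε-transitions
  ((y|x)*z)*(xy)* — 19 ε-transitions
  (zx)?|(xx)?|((y|x)*z)*(xy)* — 33 ε-transitions

33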